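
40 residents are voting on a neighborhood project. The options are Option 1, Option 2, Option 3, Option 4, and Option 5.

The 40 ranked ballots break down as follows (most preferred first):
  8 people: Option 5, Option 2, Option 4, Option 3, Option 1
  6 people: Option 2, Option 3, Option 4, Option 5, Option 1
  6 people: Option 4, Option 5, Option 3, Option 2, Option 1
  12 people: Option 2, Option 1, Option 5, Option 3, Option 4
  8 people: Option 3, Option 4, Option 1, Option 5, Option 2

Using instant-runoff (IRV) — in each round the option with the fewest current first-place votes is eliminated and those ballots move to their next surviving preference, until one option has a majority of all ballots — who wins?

Option 5

Round 1: Option 1 0, Option 2 18, Option 3 8, Option 4 6, Option 5 8. Option 1 eliminated.
Round 2: Option 2 18, Option 3 8, Option 4 6, Option 5 8. Option 4 eliminated.
Round 3: Option 2 18, Option 3 8, Option 5 14. Option 3 eliminated.
Round 4: Option 2 18, Option 5 22. Option 5 has a majority (≥21).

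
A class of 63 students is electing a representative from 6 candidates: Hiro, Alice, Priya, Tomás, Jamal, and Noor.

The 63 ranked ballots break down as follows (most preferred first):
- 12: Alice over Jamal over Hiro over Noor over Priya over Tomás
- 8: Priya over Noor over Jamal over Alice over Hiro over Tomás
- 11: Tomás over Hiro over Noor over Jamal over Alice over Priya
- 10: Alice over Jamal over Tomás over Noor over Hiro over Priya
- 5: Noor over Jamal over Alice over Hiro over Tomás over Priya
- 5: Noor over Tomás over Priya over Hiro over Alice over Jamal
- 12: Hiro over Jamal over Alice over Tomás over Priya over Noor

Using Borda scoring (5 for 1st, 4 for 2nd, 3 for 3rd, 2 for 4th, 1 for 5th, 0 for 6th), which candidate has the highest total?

Hiro: 12×3 + 8×1 + 11×4 + 10×1 + 5×2 + 5×2 + 12×5 = 178
Alice: 12×5 + 8×2 + 11×1 + 10×5 + 5×3 + 5×1 + 12×3 = 193
Priya: 12×1 + 8×5 + 11×0 + 10×0 + 5×0 + 5×3 + 12×1 = 79
Tomás: 12×0 + 8×0 + 11×5 + 10×3 + 5×1 + 5×4 + 12×2 = 134
Jamal: 12×4 + 8×3 + 11×2 + 10×4 + 5×4 + 5×0 + 12×4 = 202
Noor: 12×2 + 8×4 + 11×3 + 10×2 + 5×5 + 5×5 + 12×0 = 159

Jamal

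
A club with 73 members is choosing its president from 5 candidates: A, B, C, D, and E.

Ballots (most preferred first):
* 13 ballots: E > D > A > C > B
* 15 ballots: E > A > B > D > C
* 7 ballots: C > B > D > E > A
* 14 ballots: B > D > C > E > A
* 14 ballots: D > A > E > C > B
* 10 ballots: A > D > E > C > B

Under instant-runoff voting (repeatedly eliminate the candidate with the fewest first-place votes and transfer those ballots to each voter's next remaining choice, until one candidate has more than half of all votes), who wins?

D

Round 1: A 10, B 14, C 7, D 14, E 28. C eliminated.
Round 2: A 10, B 21, D 14, E 28. A eliminated.
Round 3: B 21, D 24, E 28. B eliminated.
Round 4: D 45, E 28. D has a majority (≥37).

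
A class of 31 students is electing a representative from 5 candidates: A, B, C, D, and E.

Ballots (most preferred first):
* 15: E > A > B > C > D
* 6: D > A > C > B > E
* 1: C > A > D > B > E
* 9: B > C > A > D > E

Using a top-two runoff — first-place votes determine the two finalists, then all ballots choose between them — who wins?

B

Round 1 first-place votes: A 0, B 9, C 1, D 6, E 15. E and B advance.
Runoff: E is ranked above B on 15 ballots, B above E on 16.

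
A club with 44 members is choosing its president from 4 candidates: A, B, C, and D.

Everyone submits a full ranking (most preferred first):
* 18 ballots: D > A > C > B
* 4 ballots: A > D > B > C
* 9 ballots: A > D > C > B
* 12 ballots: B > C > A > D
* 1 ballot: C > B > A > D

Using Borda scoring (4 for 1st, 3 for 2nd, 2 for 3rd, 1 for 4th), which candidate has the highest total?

A

A: 18×3 + 4×4 + 9×4 + 12×2 + 1×2 = 132
B: 18×1 + 4×2 + 9×1 + 12×4 + 1×3 = 86
C: 18×2 + 4×1 + 9×2 + 12×3 + 1×4 = 98
D: 18×4 + 4×3 + 9×3 + 12×1 + 1×1 = 124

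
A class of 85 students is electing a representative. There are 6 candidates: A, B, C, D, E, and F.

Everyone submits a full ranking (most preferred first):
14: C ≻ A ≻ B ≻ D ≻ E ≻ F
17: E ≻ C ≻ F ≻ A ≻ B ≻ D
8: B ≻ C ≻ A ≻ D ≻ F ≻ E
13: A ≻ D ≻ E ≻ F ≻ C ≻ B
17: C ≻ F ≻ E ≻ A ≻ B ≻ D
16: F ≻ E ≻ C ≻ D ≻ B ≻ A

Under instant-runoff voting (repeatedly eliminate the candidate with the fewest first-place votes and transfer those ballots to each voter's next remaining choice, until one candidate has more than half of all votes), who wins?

Round 1: A 13, B 8, C 31, D 0, E 17, F 16. D eliminated.
Round 2: A 13, B 8, C 31, E 17, F 16. B eliminated.
Round 3: A 13, C 39, E 17, F 16. A eliminated.
Round 4: C 39, E 30, F 16. F eliminated.
Round 5: C 39, E 46. E has a majority (≥43).

E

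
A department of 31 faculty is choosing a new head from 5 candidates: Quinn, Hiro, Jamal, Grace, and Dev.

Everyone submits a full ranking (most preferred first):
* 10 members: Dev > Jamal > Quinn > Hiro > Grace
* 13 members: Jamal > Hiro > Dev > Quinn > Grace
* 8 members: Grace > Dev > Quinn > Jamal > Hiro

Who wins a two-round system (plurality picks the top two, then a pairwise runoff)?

Round 1 first-place votes: Quinn 0, Hiro 0, Jamal 13, Grace 8, Dev 10. Jamal and Dev advance.
Runoff: Jamal is ranked above Dev on 13 ballots, Dev above Jamal on 18.

Dev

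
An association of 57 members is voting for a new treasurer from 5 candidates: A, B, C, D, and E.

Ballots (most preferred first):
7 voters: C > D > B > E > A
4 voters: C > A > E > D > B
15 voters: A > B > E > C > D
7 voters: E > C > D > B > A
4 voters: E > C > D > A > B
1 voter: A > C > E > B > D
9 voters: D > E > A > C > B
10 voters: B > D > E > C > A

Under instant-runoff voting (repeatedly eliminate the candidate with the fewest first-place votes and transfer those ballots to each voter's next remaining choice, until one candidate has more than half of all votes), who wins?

E

Round 1: A 16, B 10, C 11, D 9, E 11. D eliminated.
Round 2: A 16, B 10, C 11, E 20. B eliminated.
Round 3: A 16, C 11, E 30. E has a majority (≥29).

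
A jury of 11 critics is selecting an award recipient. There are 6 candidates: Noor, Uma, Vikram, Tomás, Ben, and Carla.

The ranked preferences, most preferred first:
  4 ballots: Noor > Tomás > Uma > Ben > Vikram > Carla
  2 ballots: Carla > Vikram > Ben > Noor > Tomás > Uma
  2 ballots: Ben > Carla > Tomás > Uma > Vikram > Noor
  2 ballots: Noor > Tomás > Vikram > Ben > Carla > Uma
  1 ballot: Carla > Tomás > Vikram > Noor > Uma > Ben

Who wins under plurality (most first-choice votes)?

Noor

First-place votes: Noor 6, Uma 0, Vikram 0, Tomás 0, Ben 2, Carla 3.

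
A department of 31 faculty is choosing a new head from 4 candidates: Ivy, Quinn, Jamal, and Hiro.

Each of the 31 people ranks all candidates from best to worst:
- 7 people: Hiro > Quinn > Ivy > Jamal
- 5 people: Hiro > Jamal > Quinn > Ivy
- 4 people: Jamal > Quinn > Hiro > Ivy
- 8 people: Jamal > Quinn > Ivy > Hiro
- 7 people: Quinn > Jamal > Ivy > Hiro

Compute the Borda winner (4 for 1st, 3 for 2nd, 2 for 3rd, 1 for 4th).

Quinn

Ivy: 7×2 + 5×1 + 4×1 + 8×2 + 7×2 = 53
Quinn: 7×3 + 5×2 + 4×3 + 8×3 + 7×4 = 95
Jamal: 7×1 + 5×3 + 4×4 + 8×4 + 7×3 = 91
Hiro: 7×4 + 5×4 + 4×2 + 8×1 + 7×1 = 71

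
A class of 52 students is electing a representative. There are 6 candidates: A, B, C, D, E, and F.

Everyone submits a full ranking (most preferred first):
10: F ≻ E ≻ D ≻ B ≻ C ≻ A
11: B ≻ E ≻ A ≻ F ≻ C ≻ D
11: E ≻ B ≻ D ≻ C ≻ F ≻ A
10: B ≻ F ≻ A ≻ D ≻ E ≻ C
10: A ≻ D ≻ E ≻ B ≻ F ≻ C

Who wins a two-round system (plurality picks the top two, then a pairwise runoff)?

E

Round 1 first-place votes: A 10, B 21, C 0, D 0, E 11, F 10. B and E advance.
Runoff: B is ranked above E on 21 ballots, E above B on 31.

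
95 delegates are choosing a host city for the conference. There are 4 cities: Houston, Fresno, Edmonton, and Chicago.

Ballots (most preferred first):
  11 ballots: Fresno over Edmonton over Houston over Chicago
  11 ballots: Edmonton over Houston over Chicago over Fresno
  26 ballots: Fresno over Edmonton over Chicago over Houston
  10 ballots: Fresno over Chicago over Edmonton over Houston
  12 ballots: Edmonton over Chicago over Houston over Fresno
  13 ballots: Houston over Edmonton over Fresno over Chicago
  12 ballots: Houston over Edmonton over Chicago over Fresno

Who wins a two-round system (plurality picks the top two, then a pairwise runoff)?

Round 1 first-place votes: Houston 25, Fresno 47, Edmonton 23, Chicago 0. Fresno and Houston advance.
Runoff: Fresno is ranked above Houston on 47 ballots, Houston above Fresno on 48.

Houston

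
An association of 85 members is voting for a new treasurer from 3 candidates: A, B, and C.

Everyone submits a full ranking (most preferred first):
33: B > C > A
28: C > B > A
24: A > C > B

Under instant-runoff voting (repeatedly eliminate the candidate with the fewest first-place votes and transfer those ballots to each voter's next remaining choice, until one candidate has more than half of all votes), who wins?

Round 1: A 24, B 33, C 28. A eliminated.
Round 2: B 33, C 52. C has a majority (≥43).

C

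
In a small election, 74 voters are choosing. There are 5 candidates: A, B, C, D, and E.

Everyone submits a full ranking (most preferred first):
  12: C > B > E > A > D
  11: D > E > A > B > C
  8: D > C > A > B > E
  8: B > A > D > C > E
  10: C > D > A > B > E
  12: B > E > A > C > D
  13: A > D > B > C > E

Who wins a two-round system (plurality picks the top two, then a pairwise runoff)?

Round 1 first-place votes: A 13, B 20, C 22, D 19, E 0. C and B advance.
Runoff: C is ranked above B on 30 ballots, B above C on 44.

B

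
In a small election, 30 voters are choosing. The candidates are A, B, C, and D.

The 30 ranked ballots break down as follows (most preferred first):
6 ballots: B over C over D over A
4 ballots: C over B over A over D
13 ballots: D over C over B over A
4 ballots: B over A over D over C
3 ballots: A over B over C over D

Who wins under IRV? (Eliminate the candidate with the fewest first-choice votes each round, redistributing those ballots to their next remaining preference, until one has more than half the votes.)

Round 1: A 3, B 10, C 4, D 13. A eliminated.
Round 2: B 13, C 4, D 13. C eliminated.
Round 3: B 17, D 13. B has a majority (≥16).

B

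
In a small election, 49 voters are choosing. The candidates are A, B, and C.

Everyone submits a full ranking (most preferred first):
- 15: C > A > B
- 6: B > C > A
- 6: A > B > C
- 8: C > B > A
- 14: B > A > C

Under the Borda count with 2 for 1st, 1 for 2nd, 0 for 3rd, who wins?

B

A: 15×1 + 6×0 + 6×2 + 8×0 + 14×1 = 41
B: 15×0 + 6×2 + 6×1 + 8×1 + 14×2 = 54
C: 15×2 + 6×1 + 6×0 + 8×2 + 14×0 = 52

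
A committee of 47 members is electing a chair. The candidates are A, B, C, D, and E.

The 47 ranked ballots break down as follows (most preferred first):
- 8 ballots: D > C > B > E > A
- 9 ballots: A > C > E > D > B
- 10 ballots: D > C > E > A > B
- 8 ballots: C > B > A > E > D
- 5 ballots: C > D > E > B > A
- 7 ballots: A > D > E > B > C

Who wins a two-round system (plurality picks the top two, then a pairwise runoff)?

Round 1 first-place votes: A 16, B 0, C 13, D 18, E 0. D and A advance.
Runoff: D is ranked above A on 23 ballots, A above D on 24.

A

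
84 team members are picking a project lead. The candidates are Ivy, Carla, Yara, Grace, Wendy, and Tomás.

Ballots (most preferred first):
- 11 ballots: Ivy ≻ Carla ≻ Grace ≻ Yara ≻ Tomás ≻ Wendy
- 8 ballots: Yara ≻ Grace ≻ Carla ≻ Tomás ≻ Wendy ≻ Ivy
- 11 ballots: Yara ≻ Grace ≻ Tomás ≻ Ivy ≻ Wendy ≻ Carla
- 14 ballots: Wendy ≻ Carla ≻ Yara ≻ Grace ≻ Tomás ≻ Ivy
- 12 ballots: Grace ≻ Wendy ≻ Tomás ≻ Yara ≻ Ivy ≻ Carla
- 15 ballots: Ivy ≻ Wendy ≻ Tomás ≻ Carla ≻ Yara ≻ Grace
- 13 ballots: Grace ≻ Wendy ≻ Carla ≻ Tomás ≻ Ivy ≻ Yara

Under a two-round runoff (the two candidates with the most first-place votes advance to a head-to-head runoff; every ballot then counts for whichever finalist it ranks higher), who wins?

Round 1 first-place votes: Ivy 26, Carla 0, Yara 19, Grace 25, Wendy 14, Tomás 0. Ivy and Grace advance.
Runoff: Ivy is ranked above Grace on 26 ballots, Grace above Ivy on 58.

Grace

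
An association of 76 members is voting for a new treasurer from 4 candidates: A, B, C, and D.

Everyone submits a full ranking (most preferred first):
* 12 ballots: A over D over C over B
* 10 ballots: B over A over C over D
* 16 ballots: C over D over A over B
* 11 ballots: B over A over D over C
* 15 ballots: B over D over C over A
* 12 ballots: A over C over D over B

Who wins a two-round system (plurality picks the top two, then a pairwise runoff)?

Round 1 first-place votes: A 24, B 36, C 16, D 0. B and A advance.
Runoff: B is ranked above A on 36 ballots, A above B on 40.

A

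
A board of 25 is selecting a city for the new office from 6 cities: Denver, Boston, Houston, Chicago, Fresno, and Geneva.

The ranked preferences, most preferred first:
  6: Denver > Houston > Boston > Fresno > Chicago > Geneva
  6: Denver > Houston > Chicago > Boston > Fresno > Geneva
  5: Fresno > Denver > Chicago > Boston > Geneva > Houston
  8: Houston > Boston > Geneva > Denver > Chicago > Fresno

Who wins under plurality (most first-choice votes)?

First-place votes: Denver 12, Boston 0, Houston 8, Chicago 0, Fresno 5, Geneva 0.

Denver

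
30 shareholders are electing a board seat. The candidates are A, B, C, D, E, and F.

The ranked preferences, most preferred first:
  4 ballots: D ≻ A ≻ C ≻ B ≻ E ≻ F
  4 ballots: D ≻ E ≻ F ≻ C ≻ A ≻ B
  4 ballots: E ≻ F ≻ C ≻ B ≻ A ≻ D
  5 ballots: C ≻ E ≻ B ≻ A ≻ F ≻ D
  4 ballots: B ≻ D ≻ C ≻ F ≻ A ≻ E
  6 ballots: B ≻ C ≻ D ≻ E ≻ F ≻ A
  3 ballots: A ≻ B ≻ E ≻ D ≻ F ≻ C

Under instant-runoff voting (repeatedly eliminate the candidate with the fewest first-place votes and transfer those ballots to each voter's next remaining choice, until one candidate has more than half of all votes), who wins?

C

Round 1: A 3, B 10, C 5, D 8, E 4, F 0. F eliminated.
Round 2: A 3, B 10, C 5, D 8, E 4. A eliminated.
Round 3: B 13, C 5, D 8, E 4. E eliminated.
Round 4: B 13, C 9, D 8. D eliminated.
Round 5: B 13, C 17. C has a majority (≥16).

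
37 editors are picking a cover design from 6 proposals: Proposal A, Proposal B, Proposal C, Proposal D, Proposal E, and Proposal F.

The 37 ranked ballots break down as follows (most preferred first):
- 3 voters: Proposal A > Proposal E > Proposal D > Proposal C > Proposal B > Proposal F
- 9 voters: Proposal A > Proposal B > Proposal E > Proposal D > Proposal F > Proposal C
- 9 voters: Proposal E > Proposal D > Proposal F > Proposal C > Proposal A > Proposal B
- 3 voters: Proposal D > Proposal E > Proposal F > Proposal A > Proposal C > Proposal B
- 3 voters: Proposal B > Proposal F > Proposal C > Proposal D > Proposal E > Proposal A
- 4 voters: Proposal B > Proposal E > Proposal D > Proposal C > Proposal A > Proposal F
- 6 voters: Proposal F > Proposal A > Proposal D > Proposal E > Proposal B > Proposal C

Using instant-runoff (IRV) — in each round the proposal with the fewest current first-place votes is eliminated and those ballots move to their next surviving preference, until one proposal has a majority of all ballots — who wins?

Round 1: Proposal A 12, Proposal B 7, Proposal C 0, Proposal D 3, Proposal E 9, Proposal F 6. Proposal C eliminated.
Round 2: Proposal A 12, Proposal B 7, Proposal D 3, Proposal E 9, Proposal F 6. Proposal D eliminated.
Round 3: Proposal A 12, Proposal B 7, Proposal E 12, Proposal F 6. Proposal F eliminated.
Round 4: Proposal A 18, Proposal B 7, Proposal E 12. Proposal B eliminated.
Round 5: Proposal A 18, Proposal E 19. Proposal E has a majority (≥19).

Proposal E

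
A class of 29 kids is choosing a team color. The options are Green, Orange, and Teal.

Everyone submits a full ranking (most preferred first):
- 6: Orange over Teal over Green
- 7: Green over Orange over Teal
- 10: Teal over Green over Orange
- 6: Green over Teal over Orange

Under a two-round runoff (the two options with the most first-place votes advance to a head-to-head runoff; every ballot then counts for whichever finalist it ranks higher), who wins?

Teal

Round 1 first-place votes: Green 13, Orange 6, Teal 10. Green and Teal advance.
Runoff: Green is ranked above Teal on 13 ballots, Teal above Green on 16.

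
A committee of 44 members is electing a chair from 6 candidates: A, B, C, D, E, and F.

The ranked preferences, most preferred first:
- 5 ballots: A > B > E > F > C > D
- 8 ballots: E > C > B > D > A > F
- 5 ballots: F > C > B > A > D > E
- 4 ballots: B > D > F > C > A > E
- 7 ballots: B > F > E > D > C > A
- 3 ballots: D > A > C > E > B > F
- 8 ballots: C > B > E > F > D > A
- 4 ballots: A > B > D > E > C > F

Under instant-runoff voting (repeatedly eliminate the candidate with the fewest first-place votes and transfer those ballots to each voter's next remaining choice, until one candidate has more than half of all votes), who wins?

Round 1: A 9, B 11, C 8, D 3, E 8, F 5. D eliminated.
Round 2: A 12, B 11, C 8, E 8, F 5. F eliminated.
Round 3: A 12, B 11, C 13, E 8. E eliminated.
Round 4: A 12, B 11, C 21. B eliminated.
Round 5: A 12, C 32. C has a majority (≥23).

C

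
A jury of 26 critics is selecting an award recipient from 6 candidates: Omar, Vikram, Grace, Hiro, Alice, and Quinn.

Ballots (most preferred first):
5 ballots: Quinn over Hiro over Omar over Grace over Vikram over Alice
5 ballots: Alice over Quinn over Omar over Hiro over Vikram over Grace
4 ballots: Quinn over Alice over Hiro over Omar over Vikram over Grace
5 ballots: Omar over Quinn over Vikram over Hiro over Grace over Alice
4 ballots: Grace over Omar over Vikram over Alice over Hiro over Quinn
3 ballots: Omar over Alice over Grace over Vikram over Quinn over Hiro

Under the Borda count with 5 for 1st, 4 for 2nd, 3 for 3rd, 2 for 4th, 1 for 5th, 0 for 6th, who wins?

Omar

Omar: 5×3 + 5×3 + 4×2 + 5×5 + 4×4 + 3×5 = 94
Vikram: 5×1 + 5×1 + 4×1 + 5×3 + 4×3 + 3×2 = 47
Grace: 5×2 + 5×0 + 4×0 + 5×1 + 4×5 + 3×3 = 44
Hiro: 5×4 + 5×2 + 4×3 + 5×2 + 4×1 + 3×0 = 56
Alice: 5×0 + 5×5 + 4×4 + 5×0 + 4×2 + 3×4 = 61
Quinn: 5×5 + 5×4 + 4×5 + 5×4 + 4×0 + 3×1 = 88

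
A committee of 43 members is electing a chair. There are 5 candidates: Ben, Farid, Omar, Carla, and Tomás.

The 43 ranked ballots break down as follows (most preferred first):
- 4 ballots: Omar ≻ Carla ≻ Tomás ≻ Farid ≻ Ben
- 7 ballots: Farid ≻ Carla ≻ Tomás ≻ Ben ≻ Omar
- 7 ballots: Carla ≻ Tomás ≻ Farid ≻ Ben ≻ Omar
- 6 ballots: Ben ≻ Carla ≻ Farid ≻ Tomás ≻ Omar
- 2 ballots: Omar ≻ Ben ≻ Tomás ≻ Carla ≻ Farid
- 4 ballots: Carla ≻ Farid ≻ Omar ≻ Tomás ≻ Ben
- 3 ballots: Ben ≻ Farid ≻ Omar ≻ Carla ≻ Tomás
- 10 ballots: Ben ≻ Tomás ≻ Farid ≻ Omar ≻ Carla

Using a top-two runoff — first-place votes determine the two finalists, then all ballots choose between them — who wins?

Carla

Round 1 first-place votes: Ben 19, Farid 7, Omar 6, Carla 11, Tomás 0. Ben and Carla advance.
Runoff: Ben is ranked above Carla on 21 ballots, Carla above Ben on 22.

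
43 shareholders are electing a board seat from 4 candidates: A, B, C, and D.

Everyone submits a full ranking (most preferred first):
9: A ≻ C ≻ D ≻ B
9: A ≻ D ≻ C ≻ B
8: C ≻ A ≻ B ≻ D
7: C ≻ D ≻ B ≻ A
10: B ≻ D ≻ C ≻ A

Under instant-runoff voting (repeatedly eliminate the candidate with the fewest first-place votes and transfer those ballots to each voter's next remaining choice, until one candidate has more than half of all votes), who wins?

Round 1: A 18, B 10, C 15, D 0. D eliminated.
Round 2: A 18, B 10, C 15. B eliminated.
Round 3: A 18, C 25. C has a majority (≥22).

C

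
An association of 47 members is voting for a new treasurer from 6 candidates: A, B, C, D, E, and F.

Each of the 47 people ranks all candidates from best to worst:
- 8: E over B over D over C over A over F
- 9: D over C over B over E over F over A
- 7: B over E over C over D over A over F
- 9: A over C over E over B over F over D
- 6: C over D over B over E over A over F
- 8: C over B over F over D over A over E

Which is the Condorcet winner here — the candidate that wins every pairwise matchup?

C vs A: 38–9
C vs B: 32–15
C vs D: 30–17
C vs E: 32–15
C vs F: 47–0
C beats every other candidate.

C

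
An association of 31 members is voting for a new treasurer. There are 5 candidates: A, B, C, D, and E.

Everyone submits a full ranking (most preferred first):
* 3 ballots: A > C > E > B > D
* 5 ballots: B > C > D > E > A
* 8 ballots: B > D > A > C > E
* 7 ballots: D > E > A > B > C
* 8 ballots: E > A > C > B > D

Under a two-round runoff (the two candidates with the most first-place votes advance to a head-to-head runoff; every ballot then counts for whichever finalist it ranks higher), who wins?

E

Round 1 first-place votes: A 3, B 13, C 0, D 7, E 8. B and E advance.
Runoff: B is ranked above E on 13 ballots, E above B on 18.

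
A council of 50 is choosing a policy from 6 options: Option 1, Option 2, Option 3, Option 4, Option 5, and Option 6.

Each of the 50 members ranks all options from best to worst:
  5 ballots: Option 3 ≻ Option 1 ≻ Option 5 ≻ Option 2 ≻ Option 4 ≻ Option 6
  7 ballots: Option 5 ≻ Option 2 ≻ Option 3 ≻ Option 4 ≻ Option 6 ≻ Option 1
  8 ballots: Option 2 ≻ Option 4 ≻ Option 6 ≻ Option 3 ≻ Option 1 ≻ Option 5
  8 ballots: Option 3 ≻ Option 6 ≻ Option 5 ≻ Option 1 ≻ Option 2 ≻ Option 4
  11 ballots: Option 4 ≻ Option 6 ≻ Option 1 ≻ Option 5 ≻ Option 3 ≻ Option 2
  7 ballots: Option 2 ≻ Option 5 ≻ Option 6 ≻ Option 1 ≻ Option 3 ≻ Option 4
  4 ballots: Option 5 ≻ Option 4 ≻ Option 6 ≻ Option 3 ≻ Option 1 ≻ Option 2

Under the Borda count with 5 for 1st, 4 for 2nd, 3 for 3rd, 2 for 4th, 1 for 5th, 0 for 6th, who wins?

Option 1: 5×4 + 7×0 + 8×1 + 8×2 + 11×3 + 7×2 + 4×1 = 95
Option 2: 5×2 + 7×4 + 8×5 + 8×1 + 11×0 + 7×5 + 4×0 = 121
Option 3: 5×5 + 7×3 + 8×2 + 8×5 + 11×1 + 7×1 + 4×2 = 128
Option 4: 5×1 + 7×2 + 8×4 + 8×0 + 11×5 + 7×0 + 4×4 = 122
Option 5: 5×3 + 7×5 + 8×0 + 8×3 + 11×2 + 7×4 + 4×5 = 144
Option 6: 5×0 + 7×1 + 8×3 + 8×4 + 11×4 + 7×3 + 4×3 = 140

Option 5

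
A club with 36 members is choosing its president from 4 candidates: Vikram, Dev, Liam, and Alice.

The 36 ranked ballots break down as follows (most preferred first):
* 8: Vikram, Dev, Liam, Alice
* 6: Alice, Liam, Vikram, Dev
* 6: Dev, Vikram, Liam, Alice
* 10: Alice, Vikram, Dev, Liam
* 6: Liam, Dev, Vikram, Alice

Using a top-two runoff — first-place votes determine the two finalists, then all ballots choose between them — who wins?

Vikram

Round 1 first-place votes: Vikram 8, Dev 6, Liam 6, Alice 16. Alice and Vikram advance.
Runoff: Alice is ranked above Vikram on 16 ballots, Vikram above Alice on 20.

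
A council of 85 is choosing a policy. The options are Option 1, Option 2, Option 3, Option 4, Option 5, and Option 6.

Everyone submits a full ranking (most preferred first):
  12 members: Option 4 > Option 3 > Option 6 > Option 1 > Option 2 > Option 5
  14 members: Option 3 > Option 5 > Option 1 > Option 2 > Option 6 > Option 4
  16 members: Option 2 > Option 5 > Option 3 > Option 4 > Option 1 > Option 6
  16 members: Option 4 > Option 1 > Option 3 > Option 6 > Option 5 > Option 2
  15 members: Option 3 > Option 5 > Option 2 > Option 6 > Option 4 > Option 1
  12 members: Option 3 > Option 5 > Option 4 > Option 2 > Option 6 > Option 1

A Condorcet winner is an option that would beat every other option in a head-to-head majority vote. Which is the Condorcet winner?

Option 3

Option 3 vs Option 1: 69–16
Option 3 vs Option 2: 69–16
Option 3 vs Option 4: 57–28
Option 3 vs Option 5: 69–16
Option 3 vs Option 6: 85–0
Option 3 beats every other option.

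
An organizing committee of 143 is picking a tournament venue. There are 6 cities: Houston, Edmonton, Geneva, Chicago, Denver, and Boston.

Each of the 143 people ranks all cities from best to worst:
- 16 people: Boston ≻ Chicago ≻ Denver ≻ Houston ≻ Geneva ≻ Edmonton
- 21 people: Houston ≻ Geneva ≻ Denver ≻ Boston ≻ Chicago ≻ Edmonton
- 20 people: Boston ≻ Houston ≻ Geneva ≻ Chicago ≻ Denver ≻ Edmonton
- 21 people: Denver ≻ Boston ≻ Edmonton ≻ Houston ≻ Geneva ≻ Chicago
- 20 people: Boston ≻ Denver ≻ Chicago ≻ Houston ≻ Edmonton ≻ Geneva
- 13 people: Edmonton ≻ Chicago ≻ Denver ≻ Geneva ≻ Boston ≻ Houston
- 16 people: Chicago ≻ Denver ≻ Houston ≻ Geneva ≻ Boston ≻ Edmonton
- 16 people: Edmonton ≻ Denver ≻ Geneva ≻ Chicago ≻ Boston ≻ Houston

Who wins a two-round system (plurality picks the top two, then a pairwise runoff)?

Boston

Round 1 first-place votes: Houston 21, Edmonton 29, Geneva 0, Chicago 16, Denver 21, Boston 56. Boston and Edmonton advance.
Runoff: Boston is ranked above Edmonton on 114 ballots, Edmonton above Boston on 29.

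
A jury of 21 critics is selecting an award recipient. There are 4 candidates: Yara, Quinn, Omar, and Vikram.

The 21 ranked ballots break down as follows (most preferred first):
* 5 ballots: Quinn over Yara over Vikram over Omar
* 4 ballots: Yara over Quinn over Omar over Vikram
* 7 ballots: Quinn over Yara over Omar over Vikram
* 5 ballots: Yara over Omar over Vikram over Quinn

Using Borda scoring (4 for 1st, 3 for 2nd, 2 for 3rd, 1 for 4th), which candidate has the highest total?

Yara: 5×3 + 4×4 + 7×3 + 5×4 = 72
Quinn: 5×4 + 4×3 + 7×4 + 5×1 = 65
Omar: 5×1 + 4×2 + 7×2 + 5×3 = 42
Vikram: 5×2 + 4×1 + 7×1 + 5×2 = 31

Yara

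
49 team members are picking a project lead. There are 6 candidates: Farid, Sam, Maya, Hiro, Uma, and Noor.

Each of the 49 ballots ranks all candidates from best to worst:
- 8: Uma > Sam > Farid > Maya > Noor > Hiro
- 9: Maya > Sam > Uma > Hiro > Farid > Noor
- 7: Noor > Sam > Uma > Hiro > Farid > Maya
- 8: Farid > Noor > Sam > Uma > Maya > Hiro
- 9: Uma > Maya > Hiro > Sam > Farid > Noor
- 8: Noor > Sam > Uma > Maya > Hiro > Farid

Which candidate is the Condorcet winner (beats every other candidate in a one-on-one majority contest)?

Sam vs Farid: 41–8
Sam vs Maya: 31–18
Sam vs Hiro: 40–9
Sam vs Uma: 32–17
Sam vs Noor: 26–23
Sam beats every other candidate.

Sam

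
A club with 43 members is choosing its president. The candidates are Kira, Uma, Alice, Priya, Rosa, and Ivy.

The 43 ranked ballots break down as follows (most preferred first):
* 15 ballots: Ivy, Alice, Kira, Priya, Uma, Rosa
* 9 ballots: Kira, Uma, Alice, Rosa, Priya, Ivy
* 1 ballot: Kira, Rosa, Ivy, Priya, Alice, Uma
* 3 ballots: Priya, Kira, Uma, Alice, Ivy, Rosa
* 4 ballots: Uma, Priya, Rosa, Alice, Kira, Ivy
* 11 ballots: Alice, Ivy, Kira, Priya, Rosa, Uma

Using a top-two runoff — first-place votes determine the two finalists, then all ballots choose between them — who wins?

Round 1 first-place votes: Kira 10, Uma 4, Alice 11, Priya 3, Rosa 0, Ivy 15. Ivy and Alice advance.
Runoff: Ivy is ranked above Alice on 16 ballots, Alice above Ivy on 27.

Alice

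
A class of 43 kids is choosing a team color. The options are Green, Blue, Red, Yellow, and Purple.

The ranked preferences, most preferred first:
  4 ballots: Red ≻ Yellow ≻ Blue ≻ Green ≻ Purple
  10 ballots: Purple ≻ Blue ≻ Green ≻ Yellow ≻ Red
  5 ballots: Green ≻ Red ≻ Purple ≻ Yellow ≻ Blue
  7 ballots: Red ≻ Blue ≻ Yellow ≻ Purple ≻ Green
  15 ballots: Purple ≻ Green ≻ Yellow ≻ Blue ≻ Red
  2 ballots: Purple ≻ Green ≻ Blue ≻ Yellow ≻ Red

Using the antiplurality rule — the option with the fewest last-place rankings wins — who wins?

Yellow

Last-place votes: Green 7, Blue 5, Red 27, Yellow 0, Purple 4.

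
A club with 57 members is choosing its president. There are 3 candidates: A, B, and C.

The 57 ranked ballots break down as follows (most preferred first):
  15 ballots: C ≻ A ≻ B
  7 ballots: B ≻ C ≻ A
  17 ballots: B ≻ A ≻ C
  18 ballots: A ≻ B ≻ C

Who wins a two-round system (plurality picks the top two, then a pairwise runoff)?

Round 1 first-place votes: A 18, B 24, C 15. B and A advance.
Runoff: B is ranked above A on 24 ballots, A above B on 33.

A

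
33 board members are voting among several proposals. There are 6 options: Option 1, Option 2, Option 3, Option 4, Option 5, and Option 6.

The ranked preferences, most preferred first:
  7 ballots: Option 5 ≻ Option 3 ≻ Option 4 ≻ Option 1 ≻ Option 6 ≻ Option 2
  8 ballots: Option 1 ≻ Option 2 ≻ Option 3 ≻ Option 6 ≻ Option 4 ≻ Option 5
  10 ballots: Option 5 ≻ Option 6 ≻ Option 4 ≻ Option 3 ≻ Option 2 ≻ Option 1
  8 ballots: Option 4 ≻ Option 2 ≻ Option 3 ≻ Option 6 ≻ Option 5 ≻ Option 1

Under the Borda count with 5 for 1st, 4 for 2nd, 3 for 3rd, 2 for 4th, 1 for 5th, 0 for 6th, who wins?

Option 4

Option 1: 7×2 + 8×5 + 10×0 + 8×0 = 54
Option 2: 7×0 + 8×4 + 10×1 + 8×4 = 74
Option 3: 7×4 + 8×3 + 10×2 + 8×3 = 96
Option 4: 7×3 + 8×1 + 10×3 + 8×5 = 99
Option 5: 7×5 + 8×0 + 10×5 + 8×1 = 93
Option 6: 7×1 + 8×2 + 10×4 + 8×2 = 79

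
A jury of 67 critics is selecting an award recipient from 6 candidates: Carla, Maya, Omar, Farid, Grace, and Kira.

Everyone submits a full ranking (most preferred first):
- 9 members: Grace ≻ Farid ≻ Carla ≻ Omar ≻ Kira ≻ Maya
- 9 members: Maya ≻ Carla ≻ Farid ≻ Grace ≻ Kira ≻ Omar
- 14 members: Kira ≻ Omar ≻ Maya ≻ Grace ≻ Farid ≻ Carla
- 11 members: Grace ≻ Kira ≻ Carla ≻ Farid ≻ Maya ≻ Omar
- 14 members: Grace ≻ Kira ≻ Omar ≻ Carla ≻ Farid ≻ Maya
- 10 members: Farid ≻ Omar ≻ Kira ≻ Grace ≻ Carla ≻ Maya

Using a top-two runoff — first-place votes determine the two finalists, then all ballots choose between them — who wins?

Grace

Round 1 first-place votes: Carla 0, Maya 9, Omar 0, Farid 10, Grace 34, Kira 14. Grace and Kira advance.
Runoff: Grace is ranked above Kira on 43 ballots, Kira above Grace on 24.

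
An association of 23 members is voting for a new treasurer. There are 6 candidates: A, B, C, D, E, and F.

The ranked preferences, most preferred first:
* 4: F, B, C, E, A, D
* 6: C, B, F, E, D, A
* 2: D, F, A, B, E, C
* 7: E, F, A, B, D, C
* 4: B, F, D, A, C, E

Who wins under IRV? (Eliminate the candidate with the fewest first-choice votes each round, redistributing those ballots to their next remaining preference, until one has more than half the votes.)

F

Round 1: A 0, B 4, C 6, D 2, E 7, F 4. A eliminated.
Round 2: B 4, C 6, D 2, E 7, F 4. D eliminated.
Round 3: B 4, C 6, E 7, F 6. B eliminated.
Round 4: C 6, E 7, F 10. C eliminated.
Round 5: E 7, F 16. F has a majority (≥12).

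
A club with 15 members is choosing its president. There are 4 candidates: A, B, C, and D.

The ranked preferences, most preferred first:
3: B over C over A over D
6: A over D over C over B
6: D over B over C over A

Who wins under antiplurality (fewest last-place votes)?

C

Last-place votes: A 6, B 6, C 0, D 3.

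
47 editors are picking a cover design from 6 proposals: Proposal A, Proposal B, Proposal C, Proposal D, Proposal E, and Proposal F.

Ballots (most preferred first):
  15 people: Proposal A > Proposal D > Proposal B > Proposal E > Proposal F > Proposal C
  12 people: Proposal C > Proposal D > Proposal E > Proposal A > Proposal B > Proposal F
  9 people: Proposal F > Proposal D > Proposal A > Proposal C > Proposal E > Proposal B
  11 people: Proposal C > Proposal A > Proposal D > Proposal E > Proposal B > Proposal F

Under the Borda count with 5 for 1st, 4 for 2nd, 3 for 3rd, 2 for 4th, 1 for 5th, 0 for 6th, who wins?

Proposal A: 15×5 + 12×2 + 9×3 + 11×4 = 170
Proposal B: 15×3 + 12×1 + 9×0 + 11×1 = 68
Proposal C: 15×0 + 12×5 + 9×2 + 11×5 = 133
Proposal D: 15×4 + 12×4 + 9×4 + 11×3 = 177
Proposal E: 15×2 + 12×3 + 9×1 + 11×2 = 97
Proposal F: 15×1 + 12×0 + 9×5 + 11×0 = 60

Proposal D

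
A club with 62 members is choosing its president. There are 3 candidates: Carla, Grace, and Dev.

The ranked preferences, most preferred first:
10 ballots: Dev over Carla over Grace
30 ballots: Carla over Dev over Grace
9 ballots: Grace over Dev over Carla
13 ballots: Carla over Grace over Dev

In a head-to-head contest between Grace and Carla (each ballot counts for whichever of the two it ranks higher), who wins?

Carla

Grace is ranked above Carla on 9 ballots; Carla above Grace on 53.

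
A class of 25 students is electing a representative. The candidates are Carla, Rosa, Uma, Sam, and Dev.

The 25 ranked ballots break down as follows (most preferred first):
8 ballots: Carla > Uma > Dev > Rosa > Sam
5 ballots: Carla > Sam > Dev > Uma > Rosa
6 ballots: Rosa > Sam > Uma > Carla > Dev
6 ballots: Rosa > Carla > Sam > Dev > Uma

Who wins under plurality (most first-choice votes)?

First-place votes: Carla 13, Rosa 12, Uma 0, Sam 0, Dev 0.

Carla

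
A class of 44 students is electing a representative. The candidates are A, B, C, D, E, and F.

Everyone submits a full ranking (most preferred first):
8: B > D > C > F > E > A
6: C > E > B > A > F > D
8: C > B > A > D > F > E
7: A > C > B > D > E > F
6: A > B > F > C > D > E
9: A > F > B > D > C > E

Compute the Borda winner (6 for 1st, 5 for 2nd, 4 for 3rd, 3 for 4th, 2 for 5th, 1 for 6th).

A: 8×1 + 6×3 + 8×4 + 7×6 + 6×6 + 9×6 = 190
B: 8×6 + 6×4 + 8×5 + 7×4 + 6×5 + 9×4 = 206
C: 8×4 + 6×6 + 8×6 + 7×5 + 6×3 + 9×2 = 187
D: 8×5 + 6×1 + 8×3 + 7×3 + 6×2 + 9×3 = 130
E: 8×2 + 6×5 + 8×1 + 7×2 + 6×1 + 9×1 = 83
F: 8×3 + 6×2 + 8×2 + 7×1 + 6×4 + 9×5 = 128

B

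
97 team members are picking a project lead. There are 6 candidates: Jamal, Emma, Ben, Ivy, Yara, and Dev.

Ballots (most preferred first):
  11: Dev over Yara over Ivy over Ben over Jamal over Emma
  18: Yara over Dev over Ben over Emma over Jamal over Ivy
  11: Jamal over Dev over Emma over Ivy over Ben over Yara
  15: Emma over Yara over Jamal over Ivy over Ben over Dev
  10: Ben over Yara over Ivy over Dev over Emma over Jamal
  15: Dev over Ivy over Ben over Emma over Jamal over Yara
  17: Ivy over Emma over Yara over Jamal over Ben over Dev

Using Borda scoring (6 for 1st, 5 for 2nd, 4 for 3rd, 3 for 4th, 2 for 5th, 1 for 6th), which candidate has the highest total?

Yara

Jamal: 11×2 + 18×2 + 11×6 + 15×4 + 10×1 + 15×2 + 17×3 = 275
Emma: 11×1 + 18×3 + 11×4 + 15×6 + 10×2 + 15×3 + 17×5 = 349
Ben: 11×3 + 18×4 + 11×2 + 15×2 + 10×6 + 15×4 + 17×2 = 311
Ivy: 11×4 + 18×1 + 11×3 + 15×3 + 10×4 + 15×5 + 17×6 = 357
Yara: 11×5 + 18×6 + 11×1 + 15×5 + 10×5 + 15×1 + 17×4 = 382
Dev: 11×6 + 18×5 + 11×5 + 15×1 + 10×3 + 15×6 + 17×1 = 363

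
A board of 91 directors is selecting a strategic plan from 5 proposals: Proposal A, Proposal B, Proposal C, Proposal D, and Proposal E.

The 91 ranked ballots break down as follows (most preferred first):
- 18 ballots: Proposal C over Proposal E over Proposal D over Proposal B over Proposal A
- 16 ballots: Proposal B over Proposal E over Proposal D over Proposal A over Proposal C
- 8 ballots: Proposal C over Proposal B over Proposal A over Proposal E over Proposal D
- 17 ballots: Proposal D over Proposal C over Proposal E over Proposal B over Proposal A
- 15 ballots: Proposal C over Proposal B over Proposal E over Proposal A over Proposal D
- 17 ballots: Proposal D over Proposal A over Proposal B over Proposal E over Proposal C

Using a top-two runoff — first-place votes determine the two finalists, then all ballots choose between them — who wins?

Proposal D

Round 1 first-place votes: Proposal A 0, Proposal B 16, Proposal C 41, Proposal D 34, Proposal E 0. Proposal C and Proposal D advance.
Runoff: Proposal C is ranked above Proposal D on 41 ballots, Proposal D above Proposal C on 50.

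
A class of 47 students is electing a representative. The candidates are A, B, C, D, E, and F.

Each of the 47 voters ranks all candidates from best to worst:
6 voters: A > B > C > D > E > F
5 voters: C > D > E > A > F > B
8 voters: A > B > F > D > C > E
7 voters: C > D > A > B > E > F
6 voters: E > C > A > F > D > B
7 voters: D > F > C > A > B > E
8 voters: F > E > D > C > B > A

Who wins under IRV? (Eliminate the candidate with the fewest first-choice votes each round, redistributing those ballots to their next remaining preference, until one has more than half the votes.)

C

Round 1: A 14, B 0, C 12, D 7, E 6, F 8. B eliminated.
Round 2: A 14, C 12, D 7, E 6, F 8. E eliminated.
Round 3: A 14, C 18, D 7, F 8. D eliminated.
Round 4: A 14, C 18, F 15. A eliminated.
Round 5: C 24, F 23. C has a majority (≥24).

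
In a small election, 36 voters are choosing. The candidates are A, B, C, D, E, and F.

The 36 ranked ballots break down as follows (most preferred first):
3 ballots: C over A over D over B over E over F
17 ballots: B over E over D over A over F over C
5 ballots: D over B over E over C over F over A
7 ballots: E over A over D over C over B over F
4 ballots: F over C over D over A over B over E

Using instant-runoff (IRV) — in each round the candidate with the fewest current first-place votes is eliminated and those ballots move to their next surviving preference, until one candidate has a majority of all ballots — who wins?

D

Round 1: A 0, B 17, C 3, D 5, E 7, F 4. A eliminated.
Round 2: B 17, C 3, D 5, E 7, F 4. C eliminated.
Round 3: B 17, D 8, E 7, F 4. F eliminated.
Round 4: B 17, D 12, E 7. E eliminated.
Round 5: B 17, D 19. D has a majority (≥19).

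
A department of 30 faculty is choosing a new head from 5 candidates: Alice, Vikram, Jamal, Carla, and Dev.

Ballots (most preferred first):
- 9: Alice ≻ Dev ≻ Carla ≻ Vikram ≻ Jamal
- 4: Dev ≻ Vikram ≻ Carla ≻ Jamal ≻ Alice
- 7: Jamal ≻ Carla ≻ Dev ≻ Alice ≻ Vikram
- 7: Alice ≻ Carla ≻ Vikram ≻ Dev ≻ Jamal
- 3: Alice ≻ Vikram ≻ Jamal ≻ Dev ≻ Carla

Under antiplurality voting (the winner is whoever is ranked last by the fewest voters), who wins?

Last-place votes: Alice 4, Vikram 7, Jamal 16, Carla 3, Dev 0.

Dev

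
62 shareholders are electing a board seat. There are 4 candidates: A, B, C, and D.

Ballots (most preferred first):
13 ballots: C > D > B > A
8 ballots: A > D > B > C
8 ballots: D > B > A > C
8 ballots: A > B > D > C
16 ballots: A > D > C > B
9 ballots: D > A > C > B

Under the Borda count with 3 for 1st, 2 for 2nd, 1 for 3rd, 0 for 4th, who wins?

D

A: 13×0 + 8×3 + 8×1 + 8×3 + 16×3 + 9×2 = 122
B: 13×1 + 8×1 + 8×2 + 8×2 + 16×0 + 9×0 = 53
C: 13×3 + 8×0 + 8×0 + 8×0 + 16×1 + 9×1 = 64
D: 13×2 + 8×2 + 8×3 + 8×1 + 16×2 + 9×3 = 133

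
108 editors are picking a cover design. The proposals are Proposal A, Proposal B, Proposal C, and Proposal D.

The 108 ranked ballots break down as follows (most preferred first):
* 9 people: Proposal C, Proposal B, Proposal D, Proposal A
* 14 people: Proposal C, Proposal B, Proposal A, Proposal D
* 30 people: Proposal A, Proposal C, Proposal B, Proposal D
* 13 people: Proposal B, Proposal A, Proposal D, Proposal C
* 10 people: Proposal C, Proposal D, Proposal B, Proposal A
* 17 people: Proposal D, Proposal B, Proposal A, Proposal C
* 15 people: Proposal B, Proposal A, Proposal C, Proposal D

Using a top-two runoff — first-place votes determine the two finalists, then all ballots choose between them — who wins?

Round 1 first-place votes: Proposal A 30, Proposal B 28, Proposal C 33, Proposal D 17. Proposal C and Proposal A advance.
Runoff: Proposal C is ranked above Proposal A on 33 ballots, Proposal A above Proposal C on 75.

Proposal A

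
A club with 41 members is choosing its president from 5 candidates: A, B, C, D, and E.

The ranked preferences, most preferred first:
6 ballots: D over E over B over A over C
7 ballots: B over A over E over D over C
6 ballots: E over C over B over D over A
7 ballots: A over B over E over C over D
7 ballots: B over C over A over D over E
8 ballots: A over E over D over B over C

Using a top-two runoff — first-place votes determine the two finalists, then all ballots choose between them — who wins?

Round 1 first-place votes: A 15, B 14, C 0, D 6, E 6. A and B advance.
Runoff: A is ranked above B on 15 ballots, B above A on 26.

B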